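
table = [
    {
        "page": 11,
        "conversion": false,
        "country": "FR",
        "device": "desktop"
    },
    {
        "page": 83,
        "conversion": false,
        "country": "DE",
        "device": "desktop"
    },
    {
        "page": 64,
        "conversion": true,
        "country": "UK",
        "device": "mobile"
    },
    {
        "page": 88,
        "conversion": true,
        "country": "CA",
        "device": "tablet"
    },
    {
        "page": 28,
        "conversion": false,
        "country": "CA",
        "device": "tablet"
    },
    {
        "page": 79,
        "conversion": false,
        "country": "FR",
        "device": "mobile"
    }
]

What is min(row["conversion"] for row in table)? False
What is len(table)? 6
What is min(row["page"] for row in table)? 11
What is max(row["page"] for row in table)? 88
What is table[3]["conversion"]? True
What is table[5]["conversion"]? False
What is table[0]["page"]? 11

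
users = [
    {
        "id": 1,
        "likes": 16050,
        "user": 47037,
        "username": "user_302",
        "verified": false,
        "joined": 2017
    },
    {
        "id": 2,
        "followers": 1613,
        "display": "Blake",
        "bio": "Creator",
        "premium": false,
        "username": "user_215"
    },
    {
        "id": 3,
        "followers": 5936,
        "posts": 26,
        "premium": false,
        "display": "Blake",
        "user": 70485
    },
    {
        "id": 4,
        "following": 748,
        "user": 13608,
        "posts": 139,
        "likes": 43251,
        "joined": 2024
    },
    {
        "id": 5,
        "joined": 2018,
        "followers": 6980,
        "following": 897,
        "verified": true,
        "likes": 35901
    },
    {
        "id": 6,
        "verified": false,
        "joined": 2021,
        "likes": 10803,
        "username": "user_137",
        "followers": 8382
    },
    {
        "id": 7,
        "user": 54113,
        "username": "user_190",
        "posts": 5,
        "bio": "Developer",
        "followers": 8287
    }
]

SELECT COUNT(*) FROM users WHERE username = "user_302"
1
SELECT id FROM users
[1, 2, 3, 4, 5, 6, 7]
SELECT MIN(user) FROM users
13608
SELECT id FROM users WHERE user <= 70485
[1, 3, 4, 7]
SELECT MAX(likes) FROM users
43251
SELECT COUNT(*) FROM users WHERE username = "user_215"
1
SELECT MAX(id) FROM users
7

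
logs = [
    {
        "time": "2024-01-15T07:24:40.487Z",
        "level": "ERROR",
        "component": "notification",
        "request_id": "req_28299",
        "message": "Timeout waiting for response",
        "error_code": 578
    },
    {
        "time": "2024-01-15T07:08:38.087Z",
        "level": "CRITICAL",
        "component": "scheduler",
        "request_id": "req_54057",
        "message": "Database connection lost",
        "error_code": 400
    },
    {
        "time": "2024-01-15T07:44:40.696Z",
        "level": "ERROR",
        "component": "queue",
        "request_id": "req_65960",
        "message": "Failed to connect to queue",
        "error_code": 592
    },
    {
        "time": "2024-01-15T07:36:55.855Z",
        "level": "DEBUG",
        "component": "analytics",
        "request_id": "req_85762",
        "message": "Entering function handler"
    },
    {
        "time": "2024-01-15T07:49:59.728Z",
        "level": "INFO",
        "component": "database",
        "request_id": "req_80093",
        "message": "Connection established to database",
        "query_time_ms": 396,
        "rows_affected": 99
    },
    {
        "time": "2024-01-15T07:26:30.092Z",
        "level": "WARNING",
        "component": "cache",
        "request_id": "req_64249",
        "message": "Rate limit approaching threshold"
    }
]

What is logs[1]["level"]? "CRITICAL"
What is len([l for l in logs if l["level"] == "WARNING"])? 1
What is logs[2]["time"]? "2024-01-15T07:44:40.696Z"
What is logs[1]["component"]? "scheduler"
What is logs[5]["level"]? "WARNING"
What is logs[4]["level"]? "INFO"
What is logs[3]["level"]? "DEBUG"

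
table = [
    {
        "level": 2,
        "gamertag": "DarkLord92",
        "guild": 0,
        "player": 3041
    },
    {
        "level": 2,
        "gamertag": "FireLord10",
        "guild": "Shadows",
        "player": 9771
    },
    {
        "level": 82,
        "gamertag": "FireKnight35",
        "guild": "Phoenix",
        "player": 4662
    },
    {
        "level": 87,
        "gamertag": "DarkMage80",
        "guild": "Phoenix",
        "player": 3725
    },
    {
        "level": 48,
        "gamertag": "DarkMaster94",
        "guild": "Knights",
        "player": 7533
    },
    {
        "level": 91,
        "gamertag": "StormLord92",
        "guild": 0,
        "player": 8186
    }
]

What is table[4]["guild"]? "Knights"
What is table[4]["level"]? 48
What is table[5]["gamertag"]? "StormLord92"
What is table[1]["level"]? 2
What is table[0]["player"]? 3041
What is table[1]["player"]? 9771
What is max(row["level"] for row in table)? 91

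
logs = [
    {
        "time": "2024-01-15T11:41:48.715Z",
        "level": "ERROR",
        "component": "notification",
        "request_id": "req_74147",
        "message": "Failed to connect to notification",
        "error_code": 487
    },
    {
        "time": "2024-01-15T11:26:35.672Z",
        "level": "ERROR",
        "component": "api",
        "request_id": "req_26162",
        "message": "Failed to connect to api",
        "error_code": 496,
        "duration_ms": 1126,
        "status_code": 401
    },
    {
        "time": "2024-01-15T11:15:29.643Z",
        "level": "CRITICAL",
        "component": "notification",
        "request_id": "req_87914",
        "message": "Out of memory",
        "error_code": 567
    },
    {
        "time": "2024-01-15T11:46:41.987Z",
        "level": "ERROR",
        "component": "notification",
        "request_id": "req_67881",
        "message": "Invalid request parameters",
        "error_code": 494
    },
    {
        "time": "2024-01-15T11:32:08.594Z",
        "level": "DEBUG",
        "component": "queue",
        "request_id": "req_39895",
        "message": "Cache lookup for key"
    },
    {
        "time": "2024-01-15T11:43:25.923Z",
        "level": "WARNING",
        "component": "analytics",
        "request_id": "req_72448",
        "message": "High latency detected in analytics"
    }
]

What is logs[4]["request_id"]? "req_39895"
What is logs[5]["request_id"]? "req_72448"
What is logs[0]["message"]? "Failed to connect to notification"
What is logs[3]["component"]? "notification"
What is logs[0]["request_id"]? "req_74147"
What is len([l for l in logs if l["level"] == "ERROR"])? 3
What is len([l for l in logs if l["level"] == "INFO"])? 0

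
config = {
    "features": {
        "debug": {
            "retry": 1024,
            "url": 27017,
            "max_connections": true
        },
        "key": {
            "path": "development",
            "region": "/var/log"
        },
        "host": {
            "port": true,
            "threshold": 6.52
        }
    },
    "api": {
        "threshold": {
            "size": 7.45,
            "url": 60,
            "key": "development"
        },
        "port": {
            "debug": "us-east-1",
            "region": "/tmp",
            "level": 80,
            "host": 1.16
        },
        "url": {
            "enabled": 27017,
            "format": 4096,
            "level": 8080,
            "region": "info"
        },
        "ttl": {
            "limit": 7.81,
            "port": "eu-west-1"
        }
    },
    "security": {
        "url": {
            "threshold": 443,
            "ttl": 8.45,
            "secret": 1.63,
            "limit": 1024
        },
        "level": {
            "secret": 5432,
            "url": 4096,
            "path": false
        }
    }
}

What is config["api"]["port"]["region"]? "/tmp"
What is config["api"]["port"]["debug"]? "us-east-1"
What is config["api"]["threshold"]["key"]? "development"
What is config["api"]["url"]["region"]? "info"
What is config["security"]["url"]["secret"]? 1.63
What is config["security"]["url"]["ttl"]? 8.45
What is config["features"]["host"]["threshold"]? 6.52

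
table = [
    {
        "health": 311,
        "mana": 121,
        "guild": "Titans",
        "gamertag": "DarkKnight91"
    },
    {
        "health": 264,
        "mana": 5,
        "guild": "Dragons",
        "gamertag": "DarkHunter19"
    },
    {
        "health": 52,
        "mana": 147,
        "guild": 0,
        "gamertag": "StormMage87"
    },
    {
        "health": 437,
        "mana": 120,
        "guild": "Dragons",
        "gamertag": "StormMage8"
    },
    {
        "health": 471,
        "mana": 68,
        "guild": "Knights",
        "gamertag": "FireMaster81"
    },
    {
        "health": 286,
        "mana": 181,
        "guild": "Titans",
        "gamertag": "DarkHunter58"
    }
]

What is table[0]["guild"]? "Titans"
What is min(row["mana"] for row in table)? 5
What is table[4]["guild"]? "Knights"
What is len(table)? 6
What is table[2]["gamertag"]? "StormMage87"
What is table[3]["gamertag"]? "StormMage8"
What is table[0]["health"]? 311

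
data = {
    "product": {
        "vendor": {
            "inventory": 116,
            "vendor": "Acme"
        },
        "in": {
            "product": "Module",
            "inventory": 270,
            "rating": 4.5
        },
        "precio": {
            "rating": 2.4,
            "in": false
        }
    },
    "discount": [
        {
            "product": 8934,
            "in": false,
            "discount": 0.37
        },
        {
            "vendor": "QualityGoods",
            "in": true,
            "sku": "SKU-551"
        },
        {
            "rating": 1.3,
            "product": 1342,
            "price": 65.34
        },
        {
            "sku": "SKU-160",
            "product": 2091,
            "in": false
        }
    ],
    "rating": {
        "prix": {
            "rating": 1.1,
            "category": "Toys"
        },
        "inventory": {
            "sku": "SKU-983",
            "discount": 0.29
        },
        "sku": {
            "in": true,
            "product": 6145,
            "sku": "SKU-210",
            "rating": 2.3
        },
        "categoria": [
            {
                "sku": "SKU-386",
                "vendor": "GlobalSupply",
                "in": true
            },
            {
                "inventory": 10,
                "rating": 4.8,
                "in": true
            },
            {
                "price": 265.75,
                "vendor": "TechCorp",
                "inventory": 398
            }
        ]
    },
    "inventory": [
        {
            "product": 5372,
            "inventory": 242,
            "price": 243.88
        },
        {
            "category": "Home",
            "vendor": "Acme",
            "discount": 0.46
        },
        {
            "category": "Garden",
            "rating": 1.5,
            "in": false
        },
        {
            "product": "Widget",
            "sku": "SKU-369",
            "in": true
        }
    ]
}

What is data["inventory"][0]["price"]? 243.88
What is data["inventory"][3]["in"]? True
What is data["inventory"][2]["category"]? "Garden"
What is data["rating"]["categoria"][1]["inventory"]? 10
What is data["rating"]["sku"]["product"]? 6145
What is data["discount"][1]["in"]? True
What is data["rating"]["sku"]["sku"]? "SKU-210"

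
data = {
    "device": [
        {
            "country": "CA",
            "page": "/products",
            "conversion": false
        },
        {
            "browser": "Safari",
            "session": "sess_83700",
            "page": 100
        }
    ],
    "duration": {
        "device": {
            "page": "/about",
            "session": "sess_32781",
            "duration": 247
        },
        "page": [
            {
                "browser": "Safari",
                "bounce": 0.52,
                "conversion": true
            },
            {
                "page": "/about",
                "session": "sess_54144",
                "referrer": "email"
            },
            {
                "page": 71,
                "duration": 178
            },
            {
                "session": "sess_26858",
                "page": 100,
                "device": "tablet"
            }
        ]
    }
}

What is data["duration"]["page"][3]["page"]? 100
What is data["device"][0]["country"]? "CA"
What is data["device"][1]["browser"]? "Safari"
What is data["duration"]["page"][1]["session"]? "sess_54144"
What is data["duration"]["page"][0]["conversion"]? True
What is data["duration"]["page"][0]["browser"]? "Safari"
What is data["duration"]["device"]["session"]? "sess_32781"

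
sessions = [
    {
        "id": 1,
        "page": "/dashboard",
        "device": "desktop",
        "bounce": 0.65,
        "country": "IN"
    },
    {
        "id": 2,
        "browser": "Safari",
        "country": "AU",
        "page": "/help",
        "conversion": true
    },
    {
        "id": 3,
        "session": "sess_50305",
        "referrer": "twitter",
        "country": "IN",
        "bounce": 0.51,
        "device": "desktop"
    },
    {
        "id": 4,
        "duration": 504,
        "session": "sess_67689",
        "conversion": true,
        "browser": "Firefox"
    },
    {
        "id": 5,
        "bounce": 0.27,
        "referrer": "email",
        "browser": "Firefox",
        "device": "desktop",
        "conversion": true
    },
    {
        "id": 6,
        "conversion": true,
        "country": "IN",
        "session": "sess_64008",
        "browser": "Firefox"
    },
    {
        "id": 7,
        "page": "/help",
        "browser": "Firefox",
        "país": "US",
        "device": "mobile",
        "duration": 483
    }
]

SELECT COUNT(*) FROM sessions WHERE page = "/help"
2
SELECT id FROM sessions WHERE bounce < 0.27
[]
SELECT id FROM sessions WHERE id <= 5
[1, 2, 3, 4, 5]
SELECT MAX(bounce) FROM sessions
0.65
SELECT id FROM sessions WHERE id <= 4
[1, 2, 3, 4]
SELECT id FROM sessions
[1, 2, 3, 4, 5, 6, 7]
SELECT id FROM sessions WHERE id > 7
[]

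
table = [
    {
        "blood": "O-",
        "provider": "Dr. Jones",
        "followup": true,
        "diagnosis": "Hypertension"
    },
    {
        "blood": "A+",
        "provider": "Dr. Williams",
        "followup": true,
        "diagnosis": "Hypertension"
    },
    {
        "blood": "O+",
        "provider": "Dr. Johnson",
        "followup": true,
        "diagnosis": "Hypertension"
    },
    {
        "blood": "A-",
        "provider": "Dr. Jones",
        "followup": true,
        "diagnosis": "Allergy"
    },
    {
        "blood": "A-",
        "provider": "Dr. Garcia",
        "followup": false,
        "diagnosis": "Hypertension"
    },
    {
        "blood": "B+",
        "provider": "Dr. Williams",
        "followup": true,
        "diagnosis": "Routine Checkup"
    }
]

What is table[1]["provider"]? "Dr. Williams"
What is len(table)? 6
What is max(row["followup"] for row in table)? True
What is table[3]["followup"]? True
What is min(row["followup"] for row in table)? False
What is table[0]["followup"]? True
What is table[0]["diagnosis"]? "Hypertension"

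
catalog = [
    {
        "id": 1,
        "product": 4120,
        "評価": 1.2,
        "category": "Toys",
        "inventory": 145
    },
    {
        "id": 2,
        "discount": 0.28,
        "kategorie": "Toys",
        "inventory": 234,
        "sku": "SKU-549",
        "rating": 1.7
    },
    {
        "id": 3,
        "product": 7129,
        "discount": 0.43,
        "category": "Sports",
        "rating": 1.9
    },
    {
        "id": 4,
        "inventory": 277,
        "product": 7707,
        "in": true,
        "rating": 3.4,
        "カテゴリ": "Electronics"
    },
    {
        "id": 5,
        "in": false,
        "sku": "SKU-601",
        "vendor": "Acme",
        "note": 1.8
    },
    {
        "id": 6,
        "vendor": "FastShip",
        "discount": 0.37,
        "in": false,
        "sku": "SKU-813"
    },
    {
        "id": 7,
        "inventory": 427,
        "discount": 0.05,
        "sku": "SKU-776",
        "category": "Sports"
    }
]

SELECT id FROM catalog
[1, 2, 3, 4, 5, 6, 7]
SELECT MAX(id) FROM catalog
7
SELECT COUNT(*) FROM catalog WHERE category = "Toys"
1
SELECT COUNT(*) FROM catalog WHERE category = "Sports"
2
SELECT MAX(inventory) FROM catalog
427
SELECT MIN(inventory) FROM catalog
145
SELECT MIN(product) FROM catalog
4120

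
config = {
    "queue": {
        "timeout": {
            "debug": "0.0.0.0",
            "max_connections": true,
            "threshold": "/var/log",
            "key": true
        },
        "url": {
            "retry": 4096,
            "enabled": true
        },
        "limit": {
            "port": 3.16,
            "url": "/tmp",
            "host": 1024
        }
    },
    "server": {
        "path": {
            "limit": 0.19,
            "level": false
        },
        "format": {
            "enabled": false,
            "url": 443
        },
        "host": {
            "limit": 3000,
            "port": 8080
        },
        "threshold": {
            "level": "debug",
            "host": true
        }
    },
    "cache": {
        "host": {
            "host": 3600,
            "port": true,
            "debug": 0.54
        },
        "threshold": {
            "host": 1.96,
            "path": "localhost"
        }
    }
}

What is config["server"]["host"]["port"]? 8080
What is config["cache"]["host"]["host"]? 3600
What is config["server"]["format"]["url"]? 443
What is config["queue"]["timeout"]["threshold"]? "/var/log"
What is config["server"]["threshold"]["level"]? "debug"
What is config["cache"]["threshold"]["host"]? 1.96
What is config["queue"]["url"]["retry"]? 4096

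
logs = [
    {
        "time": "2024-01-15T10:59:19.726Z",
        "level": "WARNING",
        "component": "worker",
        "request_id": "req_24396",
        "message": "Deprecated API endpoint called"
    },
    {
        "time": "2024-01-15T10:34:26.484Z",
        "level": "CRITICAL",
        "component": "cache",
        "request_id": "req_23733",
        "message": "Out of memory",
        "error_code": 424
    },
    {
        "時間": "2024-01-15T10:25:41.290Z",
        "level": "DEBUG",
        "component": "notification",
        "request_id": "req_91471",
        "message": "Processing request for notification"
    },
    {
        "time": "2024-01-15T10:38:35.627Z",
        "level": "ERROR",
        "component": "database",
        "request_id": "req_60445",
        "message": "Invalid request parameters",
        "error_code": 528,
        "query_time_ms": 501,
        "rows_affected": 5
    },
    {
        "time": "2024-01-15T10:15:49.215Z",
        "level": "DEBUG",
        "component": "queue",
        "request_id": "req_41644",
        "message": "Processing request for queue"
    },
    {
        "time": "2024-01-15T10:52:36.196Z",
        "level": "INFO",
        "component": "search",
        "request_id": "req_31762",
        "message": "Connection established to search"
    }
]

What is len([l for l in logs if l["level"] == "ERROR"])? 1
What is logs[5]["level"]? "INFO"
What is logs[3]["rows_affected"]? 5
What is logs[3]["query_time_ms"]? 501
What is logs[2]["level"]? "DEBUG"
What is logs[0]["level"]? "WARNING"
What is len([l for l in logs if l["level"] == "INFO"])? 1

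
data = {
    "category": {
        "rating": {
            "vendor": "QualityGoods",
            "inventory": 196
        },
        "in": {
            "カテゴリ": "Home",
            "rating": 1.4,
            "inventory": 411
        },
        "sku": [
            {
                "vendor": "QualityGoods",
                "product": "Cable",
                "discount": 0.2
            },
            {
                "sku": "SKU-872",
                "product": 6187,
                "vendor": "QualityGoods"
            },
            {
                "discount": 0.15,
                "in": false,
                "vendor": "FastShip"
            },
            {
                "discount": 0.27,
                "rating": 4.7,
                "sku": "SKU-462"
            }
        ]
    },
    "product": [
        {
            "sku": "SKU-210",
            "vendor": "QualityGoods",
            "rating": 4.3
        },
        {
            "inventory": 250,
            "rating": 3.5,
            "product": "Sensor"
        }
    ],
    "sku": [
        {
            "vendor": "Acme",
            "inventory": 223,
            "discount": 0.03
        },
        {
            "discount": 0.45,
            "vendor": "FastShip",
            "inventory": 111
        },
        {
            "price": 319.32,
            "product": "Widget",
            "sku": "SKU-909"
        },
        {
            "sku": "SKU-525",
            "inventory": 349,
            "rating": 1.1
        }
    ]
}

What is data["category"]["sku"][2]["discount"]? 0.15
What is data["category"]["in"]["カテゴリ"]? "Home"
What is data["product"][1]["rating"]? 3.5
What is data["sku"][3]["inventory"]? 349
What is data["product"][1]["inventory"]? 250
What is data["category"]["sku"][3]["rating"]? 4.7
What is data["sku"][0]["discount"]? 0.03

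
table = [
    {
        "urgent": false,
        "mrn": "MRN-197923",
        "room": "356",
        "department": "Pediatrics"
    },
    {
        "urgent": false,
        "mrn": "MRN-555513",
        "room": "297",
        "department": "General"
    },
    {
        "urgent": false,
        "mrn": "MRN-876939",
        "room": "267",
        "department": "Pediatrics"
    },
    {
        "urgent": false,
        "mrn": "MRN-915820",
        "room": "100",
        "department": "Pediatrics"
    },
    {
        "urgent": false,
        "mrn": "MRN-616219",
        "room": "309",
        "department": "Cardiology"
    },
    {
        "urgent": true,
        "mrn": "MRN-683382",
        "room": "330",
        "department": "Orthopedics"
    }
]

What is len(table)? 6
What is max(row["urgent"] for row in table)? True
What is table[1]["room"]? "297"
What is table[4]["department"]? "Cardiology"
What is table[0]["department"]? "Pediatrics"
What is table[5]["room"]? "330"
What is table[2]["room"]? "267"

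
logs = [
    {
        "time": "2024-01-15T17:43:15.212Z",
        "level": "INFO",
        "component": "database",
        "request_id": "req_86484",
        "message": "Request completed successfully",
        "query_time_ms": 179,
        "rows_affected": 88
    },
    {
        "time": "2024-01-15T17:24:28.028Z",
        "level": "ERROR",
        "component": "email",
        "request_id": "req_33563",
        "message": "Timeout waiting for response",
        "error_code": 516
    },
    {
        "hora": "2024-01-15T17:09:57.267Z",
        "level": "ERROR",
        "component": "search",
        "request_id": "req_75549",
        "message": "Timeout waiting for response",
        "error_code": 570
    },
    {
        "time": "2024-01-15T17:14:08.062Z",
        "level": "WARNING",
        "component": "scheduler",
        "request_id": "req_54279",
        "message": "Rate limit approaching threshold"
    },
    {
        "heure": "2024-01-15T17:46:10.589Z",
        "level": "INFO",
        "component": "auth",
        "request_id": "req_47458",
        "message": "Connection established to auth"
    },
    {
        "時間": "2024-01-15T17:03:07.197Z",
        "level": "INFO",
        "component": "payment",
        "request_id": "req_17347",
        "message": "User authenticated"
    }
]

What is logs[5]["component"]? "payment"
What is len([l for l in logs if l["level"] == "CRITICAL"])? 0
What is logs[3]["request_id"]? "req_54279"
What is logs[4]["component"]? "auth"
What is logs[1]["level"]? "ERROR"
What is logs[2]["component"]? "search"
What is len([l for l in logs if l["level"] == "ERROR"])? 2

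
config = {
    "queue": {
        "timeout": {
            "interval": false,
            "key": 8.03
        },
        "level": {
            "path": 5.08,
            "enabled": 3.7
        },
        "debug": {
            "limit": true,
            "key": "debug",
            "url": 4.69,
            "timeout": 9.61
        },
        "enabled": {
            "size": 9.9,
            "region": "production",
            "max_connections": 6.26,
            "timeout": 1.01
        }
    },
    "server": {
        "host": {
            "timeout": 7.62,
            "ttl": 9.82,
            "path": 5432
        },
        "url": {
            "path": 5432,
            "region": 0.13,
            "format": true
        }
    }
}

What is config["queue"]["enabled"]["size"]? 9.9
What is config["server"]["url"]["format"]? True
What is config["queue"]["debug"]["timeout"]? 9.61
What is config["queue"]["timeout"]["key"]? 8.03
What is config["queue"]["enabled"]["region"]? "production"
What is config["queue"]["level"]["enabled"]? 3.7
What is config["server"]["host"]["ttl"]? 9.82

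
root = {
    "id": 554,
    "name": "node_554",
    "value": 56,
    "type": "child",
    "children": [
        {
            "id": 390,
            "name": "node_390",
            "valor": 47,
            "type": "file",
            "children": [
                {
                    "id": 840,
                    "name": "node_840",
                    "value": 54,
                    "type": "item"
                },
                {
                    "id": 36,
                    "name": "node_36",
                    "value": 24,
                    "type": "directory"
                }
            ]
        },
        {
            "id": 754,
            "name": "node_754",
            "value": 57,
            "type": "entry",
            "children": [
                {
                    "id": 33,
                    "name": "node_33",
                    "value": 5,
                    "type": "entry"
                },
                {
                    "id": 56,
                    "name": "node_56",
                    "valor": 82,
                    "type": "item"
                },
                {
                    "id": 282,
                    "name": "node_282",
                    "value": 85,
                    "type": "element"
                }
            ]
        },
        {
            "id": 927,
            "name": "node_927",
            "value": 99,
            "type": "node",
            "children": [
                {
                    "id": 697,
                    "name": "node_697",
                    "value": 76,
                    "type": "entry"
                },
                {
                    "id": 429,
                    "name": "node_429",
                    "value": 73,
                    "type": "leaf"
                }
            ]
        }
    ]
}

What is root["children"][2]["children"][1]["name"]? "node_429"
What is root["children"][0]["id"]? 390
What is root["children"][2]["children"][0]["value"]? 76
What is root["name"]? "node_554"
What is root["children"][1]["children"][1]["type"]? "item"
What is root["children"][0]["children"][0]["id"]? 840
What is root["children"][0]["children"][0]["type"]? "item"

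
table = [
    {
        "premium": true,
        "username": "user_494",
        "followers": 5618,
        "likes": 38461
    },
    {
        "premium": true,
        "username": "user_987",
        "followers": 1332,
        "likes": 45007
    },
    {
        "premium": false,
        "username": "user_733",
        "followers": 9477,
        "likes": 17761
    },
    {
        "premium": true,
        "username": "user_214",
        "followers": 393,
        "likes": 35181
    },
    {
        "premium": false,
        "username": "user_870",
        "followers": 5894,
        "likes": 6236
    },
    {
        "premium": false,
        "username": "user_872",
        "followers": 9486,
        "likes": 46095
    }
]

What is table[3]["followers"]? 393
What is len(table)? 6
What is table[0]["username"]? "user_494"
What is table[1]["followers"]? 1332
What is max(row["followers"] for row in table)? 9486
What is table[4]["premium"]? False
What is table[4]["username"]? "user_870"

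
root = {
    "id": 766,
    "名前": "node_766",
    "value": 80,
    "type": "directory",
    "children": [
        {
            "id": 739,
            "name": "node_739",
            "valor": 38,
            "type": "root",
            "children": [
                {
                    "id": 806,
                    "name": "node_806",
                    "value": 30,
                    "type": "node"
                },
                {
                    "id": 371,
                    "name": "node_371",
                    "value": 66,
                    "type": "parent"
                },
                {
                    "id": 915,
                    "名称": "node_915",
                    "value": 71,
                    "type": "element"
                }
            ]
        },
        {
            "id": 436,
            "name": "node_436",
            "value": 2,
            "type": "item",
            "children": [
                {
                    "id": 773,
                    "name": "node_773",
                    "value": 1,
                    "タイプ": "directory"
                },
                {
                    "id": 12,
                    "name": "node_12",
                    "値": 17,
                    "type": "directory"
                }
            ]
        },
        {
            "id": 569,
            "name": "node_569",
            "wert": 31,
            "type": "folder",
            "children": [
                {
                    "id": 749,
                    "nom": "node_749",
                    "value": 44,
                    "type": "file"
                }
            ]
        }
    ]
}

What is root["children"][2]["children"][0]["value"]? 44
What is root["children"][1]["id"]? 436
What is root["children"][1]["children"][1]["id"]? 12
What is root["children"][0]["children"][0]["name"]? "node_806"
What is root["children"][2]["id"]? 569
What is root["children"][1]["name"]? "node_436"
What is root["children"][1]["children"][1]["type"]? "directory"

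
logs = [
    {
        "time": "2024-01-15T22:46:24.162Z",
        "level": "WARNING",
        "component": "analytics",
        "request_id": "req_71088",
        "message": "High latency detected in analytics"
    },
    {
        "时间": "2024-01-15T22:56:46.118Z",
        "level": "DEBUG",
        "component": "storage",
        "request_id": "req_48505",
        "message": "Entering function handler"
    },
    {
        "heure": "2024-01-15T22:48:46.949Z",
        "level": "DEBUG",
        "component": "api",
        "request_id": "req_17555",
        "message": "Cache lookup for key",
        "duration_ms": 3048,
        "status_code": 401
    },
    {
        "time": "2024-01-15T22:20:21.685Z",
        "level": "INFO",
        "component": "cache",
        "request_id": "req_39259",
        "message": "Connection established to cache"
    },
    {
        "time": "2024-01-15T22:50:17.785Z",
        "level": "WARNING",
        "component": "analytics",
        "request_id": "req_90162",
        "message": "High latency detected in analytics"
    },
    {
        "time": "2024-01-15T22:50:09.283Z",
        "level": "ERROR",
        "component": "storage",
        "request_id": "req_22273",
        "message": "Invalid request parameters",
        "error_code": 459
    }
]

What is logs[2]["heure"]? "2024-01-15T22:48:46.949Z"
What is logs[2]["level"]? "DEBUG"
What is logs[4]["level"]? "WARNING"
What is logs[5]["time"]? "2024-01-15T22:50:09.283Z"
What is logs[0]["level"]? "WARNING"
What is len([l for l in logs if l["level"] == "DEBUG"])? 2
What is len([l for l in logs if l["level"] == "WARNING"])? 2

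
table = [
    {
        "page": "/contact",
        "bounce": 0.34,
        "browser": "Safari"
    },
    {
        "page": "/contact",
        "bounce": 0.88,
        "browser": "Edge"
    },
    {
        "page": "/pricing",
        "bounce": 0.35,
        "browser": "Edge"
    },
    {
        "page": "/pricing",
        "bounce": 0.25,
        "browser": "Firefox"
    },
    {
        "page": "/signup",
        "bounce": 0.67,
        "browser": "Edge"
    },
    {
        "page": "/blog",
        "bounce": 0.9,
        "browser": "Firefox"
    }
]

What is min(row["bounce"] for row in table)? 0.25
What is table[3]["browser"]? "Firefox"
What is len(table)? 6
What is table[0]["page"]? "/contact"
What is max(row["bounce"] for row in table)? 0.9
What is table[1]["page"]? "/contact"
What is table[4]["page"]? "/signup"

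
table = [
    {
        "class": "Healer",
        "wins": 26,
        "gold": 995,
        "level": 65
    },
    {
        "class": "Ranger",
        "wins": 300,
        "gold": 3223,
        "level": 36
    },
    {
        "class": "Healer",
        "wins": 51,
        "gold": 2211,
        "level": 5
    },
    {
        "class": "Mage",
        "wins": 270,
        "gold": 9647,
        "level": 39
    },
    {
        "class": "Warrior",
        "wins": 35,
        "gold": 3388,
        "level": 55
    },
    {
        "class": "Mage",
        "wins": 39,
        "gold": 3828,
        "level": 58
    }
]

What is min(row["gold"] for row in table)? 995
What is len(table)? 6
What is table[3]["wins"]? 270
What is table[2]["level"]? 5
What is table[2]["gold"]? 2211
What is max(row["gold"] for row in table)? 9647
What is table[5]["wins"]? 39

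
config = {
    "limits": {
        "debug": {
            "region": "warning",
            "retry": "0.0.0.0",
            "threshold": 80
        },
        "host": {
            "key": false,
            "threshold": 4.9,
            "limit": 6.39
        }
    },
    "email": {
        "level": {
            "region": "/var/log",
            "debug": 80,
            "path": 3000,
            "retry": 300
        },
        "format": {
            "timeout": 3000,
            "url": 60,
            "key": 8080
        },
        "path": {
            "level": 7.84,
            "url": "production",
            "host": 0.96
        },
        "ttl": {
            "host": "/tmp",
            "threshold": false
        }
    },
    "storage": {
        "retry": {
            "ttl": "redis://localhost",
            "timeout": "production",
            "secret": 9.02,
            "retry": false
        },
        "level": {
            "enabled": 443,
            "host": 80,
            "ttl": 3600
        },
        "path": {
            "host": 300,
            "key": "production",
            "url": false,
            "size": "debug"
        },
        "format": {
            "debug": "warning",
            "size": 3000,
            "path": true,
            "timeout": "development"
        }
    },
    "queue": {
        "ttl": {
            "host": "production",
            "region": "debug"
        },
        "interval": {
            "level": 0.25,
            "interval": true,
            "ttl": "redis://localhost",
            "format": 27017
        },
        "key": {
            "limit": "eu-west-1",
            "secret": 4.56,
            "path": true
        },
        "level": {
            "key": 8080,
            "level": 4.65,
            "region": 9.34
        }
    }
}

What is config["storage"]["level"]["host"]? 80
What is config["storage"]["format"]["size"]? 3000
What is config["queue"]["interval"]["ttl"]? "redis://localhost"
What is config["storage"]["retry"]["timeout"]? "production"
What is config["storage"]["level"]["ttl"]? 3600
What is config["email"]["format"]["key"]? 8080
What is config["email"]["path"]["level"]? 7.84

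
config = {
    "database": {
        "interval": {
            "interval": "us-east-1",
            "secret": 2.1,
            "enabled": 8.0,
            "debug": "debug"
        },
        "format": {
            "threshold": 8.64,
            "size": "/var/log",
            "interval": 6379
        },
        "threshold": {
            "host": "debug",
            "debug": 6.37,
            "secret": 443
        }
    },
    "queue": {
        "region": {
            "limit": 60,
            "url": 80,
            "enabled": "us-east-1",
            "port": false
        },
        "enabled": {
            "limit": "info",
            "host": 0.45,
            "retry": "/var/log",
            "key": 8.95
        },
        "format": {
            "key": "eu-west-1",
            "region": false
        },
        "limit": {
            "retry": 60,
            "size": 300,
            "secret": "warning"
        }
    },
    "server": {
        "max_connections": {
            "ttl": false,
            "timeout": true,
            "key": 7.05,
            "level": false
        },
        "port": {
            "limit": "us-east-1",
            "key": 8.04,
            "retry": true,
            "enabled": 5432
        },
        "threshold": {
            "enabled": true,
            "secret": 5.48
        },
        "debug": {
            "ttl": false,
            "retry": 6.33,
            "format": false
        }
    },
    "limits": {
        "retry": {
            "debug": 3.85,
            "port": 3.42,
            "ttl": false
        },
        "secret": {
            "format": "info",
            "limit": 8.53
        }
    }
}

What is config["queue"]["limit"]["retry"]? 60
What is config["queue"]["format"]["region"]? False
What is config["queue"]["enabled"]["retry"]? "/var/log"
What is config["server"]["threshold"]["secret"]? 5.48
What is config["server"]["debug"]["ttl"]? False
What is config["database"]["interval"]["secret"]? 2.1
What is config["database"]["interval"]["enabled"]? 8.0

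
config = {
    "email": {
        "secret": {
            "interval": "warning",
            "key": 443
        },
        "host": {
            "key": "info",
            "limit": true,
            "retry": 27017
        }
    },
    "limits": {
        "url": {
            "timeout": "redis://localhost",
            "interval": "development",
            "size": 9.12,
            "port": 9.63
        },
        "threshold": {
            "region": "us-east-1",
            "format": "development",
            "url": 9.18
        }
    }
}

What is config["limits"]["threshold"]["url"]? 9.18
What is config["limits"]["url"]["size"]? 9.12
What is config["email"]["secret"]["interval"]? "warning"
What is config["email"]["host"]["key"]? "info"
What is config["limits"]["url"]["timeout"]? "redis://localhost"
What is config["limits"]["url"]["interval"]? "development"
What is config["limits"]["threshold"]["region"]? "us-east-1"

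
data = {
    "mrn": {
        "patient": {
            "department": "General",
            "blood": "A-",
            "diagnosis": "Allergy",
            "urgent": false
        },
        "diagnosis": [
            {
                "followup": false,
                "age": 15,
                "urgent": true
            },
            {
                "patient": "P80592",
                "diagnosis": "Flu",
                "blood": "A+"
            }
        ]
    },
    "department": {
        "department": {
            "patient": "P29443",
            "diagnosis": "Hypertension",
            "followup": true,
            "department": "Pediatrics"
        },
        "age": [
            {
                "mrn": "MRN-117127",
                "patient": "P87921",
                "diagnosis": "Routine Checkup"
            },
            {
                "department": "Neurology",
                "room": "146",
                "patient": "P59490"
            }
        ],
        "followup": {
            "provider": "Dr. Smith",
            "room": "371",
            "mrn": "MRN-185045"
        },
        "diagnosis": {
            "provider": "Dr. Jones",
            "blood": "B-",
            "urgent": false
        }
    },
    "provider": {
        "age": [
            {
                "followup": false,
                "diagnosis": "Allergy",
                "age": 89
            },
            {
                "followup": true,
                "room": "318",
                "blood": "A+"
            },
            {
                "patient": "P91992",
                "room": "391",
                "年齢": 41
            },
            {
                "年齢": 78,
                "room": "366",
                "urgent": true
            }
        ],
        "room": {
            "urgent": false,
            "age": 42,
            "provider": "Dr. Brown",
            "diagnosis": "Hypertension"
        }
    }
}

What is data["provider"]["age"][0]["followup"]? False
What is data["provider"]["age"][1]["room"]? "318"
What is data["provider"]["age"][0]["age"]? 89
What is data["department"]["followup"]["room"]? "371"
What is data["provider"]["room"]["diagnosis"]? "Hypertension"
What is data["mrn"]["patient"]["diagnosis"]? "Allergy"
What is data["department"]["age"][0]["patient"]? "P87921"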